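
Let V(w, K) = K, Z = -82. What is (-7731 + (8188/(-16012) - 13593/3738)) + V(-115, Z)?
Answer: -38989885149/4987738 ≈ -7817.1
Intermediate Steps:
(-7731 + (8188/(-16012) - 13593/3738)) + V(-115, Z) = (-7731 + (8188/(-16012) - 13593/3738)) - 82 = (-7731 + (8188*(-1/16012) - 13593*1/3738)) - 82 = (-7731 + (-2047/4003 - 4531/1246)) - 82 = (-7731 - 20688155/4987738) - 82 = -38580890633/4987738 - 82 = -38989885149/4987738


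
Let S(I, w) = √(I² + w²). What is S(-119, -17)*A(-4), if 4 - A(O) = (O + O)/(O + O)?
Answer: 255*√2 ≈ 360.62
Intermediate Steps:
A(O) = 3 (A(O) = 4 - (O + O)/(O + O) = 4 - 2*O/(2*O) = 4 - 2*O*1/(2*O) = 4 - 1*1 = 4 - 1 = 3)
S(-119, -17)*A(-4) = √((-119)² + (-17)²)*3 = √(14161 + 289)*3 = √14450*3 = (85*√2)*3 = 255*√2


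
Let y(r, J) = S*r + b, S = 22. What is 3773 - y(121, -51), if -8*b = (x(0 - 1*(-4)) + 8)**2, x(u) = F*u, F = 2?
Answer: 1143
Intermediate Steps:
x(u) = 2*u
b = -32 (b = -(2*(0 - 1*(-4)) + 8)**2/8 = -(2*(0 + 4) + 8)**2/8 = -(2*4 + 8)**2/8 = -(8 + 8)**2/8 = -1/8*16**2 = -1/8*256 = -32)
y(r, J) = -32 + 22*r (y(r, J) = 22*r - 32 = -32 + 22*r)
3773 - y(121, -51) = 3773 - (-32 + 22*121) = 3773 - (-32 + 2662) = 3773 - 1*2630 = 3773 - 2630 = 1143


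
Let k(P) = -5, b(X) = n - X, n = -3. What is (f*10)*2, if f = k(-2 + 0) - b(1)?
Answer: -20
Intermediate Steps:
b(X) = -3 - X
f = -1 (f = -5 - (-3 - 1*1) = -5 - (-3 - 1) = -5 - 1*(-4) = -5 + 4 = -1)
(f*10)*2 = -1*10*2 = -10*2 = -20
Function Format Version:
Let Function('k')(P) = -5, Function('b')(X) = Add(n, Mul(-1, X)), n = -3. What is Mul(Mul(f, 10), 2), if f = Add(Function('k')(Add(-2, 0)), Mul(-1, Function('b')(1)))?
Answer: -20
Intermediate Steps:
Function('b')(X) = Add(-3, Mul(-1, X))
f = -1 (f = Add(-5, Mul(-1, Add(-3, Mul(-1, 1)))) = Add(-5, Mul(-1, Add(-3, -1))) = Add(-5, Mul(-1, -4)) = Add(-5, 4) = -1)
Mul(Mul(f, 10), 2) = Mul(Mul(-1, 10), 2) = Mul(-10, 2) = -20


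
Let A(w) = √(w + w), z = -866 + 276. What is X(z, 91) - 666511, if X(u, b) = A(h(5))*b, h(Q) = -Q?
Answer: -666511 + 91*I*√10 ≈ -6.6651e+5 + 287.77*I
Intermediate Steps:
z = -590
A(w) = √2*√w (A(w) = √(2*w) = √2*√w)
X(u, b) = I*b*√10 (X(u, b) = (√2*√(-1*5))*b = (√2*√(-5))*b = (√2*(I*√5))*b = (I*√10)*b = I*b*√10)
X(z, 91) - 666511 = I*91*√10 - 666511 = 91*I*√10 - 666511 = -666511 + 91*I*√10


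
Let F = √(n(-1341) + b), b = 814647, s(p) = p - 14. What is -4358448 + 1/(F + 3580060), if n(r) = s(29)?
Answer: -27930740900742834082/6408414394469 - 3*√90518/12816828788938 ≈ -4.3584e+6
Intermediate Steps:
s(p) = -14 + p
n(r) = 15 (n(r) = -14 + 29 = 15)
F = 3*√90518 (F = √(15 + 814647) = √814662 = 3*√90518 ≈ 902.59)
-4358448 + 1/(F + 3580060) = -4358448 + 1/(3*√90518 + 3580060) = -4358448 + 1/(3580060 + 3*√90518)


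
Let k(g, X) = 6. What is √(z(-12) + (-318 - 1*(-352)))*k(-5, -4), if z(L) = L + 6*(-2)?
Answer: 6*√10 ≈ 18.974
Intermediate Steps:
z(L) = -12 + L (z(L) = L - 12 = -12 + L)
√(z(-12) + (-318 - 1*(-352)))*k(-5, -4) = √((-12 - 12) + (-318 - 1*(-352)))*6 = √(-24 + (-318 + 352))*6 = √(-24 + 34)*6 = √10*6 = 6*√10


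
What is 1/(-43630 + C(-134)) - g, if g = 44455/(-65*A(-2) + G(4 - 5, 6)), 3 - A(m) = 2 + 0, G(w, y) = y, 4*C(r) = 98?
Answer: 3876964887/5145449 ≈ 753.47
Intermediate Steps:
C(r) = 49/2 (C(r) = (1/4)*98 = 49/2)
A(m) = 1 (A(m) = 3 - (2 + 0) = 3 - 1*2 = 3 - 2 = 1)
g = -44455/59 (g = 44455/(-65*1 + 6) = 44455/(-65 + 6) = 44455/(-59) = 44455*(-1/59) = -44455/59 ≈ -753.47)
1/(-43630 + C(-134)) - g = 1/(-43630 + 49/2) - 1*(-44455/59) = 1/(-87211/2) + 44455/59 = -2/87211 + 44455/59 = 3876964887/5145449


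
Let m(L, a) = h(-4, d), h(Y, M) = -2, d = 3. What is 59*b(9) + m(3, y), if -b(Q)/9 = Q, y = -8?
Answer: -4781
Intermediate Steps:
b(Q) = -9*Q
m(L, a) = -2
59*b(9) + m(3, y) = 59*(-9*9) - 2 = 59*(-81) - 2 = -4779 - 2 = -4781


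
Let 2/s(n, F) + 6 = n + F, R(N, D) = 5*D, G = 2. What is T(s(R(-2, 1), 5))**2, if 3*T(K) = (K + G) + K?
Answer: 1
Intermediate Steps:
s(n, F) = 2/(-6 + F + n) (s(n, F) = 2/(-6 + (n + F)) = 2/(-6 + (F + n)) = 2/(-6 + F + n))
T(K) = 2/3 + 2*K/3 (T(K) = ((K + 2) + K)/3 = ((2 + K) + K)/3 = (2 + 2*K)/3 = 2/3 + 2*K/3)
T(s(R(-2, 1), 5))**2 = (2/3 + 2*(2/(-6 + 5 + 5*1))/3)**2 = (2/3 + 2*(2/(-6 + 5 + 5))/3)**2 = (2/3 + 2*(2/4)/3)**2 = (2/3 + 2*(2*(1/4))/3)**2 = (2/3 + (2/3)*(1/2))**2 = (2/3 + 1/3)**2 = 1**2 = 1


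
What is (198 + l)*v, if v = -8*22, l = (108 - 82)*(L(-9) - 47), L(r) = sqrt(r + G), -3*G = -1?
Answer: 180224 - 4576*I*sqrt(78)/3 ≈ 1.8022e+5 - 13471.0*I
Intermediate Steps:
G = 1/3 (G = -1/3*(-1) = 1/3 ≈ 0.33333)
L(r) = sqrt(1/3 + r) (L(r) = sqrt(r + 1/3) = sqrt(1/3 + r))
l = -1222 + 26*I*sqrt(78)/3 (l = (108 - 82)*(sqrt(3 + 9*(-9))/3 - 47) = 26*(sqrt(3 - 81)/3 - 47) = 26*(sqrt(-78)/3 - 47) = 26*((I*sqrt(78))/3 - 47) = 26*(I*sqrt(78)/3 - 47) = 26*(-47 + I*sqrt(78)/3) = -1222 + 26*I*sqrt(78)/3 ≈ -1222.0 + 76.542*I)
v = -176
(198 + l)*v = (198 + (-1222 + 26*I*sqrt(78)/3))*(-176) = (-1024 + 26*I*sqrt(78)/3)*(-176) = 180224 - 4576*I*sqrt(78)/3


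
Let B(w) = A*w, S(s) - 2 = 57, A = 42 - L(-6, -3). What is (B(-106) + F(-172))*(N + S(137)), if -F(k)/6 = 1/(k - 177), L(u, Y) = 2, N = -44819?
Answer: 66233789040/349 ≈ 1.8978e+8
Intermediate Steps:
A = 40 (A = 42 - 1*2 = 42 - 2 = 40)
S(s) = 59 (S(s) = 2 + 57 = 59)
F(k) = -6/(-177 + k) (F(k) = -6/(k - 177) = -6/(-177 + k))
B(w) = 40*w
(B(-106) + F(-172))*(N + S(137)) = (40*(-106) - 6/(-177 - 172))*(-44819 + 59) = (-4240 - 6/(-349))*(-44760) = (-4240 - 6*(-1/349))*(-44760) = (-4240 + 6/349)*(-44760) = -1479754/349*(-44760) = 66233789040/349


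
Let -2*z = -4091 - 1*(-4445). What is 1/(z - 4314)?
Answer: -1/4491 ≈ -0.00022267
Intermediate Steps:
z = -177 (z = -(-4091 - 1*(-4445))/2 = -(-4091 + 4445)/2 = -½*354 = -177)
1/(z - 4314) = 1/(-177 - 4314) = 1/(-4491) = -1/4491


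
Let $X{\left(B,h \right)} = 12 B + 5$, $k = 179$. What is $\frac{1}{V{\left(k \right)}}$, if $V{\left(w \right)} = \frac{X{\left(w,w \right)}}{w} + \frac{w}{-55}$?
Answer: $\frac{9845}{86374} \approx 0.11398$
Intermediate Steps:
$X{\left(B,h \right)} = 5 + 12 B$
$V{\left(w \right)} = - \frac{w}{55} + \frac{5 + 12 w}{w}$ ($V{\left(w \right)} = \frac{5 + 12 w}{w} + \frac{w}{-55} = \frac{5 + 12 w}{w} + w \left(- \frac{1}{55}\right) = \frac{5 + 12 w}{w} - \frac{w}{55} = - \frac{w}{55} + \frac{5 + 12 w}{w}$)
$\frac{1}{V{\left(k \right)}} = \frac{1}{12 + \frac{5}{179} - \frac{179}{55}} = \frac{1}{\frac{86374}{9845}} = \frac{9845}{86374}$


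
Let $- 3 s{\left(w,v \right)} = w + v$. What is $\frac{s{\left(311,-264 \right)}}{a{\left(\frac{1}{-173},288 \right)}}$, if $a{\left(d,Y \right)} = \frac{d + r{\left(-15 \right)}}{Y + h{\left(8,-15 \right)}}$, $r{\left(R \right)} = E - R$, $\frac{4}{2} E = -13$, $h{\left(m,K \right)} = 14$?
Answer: $- \frac{4911124}{8817} \approx -557.01$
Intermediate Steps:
$E = - \frac{13}{2}$ ($E = \frac{1}{2} \left(-13\right) = - \frac{13}{2} \approx -6.5$)
$r{\left(R \right)} = - \frac{13}{2} - R$
$a{\left(d,Y \right)} = \frac{\frac{17}{2} + d}{14 + Y}$ ($a{\left(d,Y \right)} = \frac{d - - \frac{17}{2}}{Y + 14} = \frac{d + \left(- \frac{13}{2} + 15\right)}{14 + Y} = \frac{d + \frac{17}{2}}{14 + Y} = \frac{\frac{17}{2} + d}{14 + Y}$)
$s{\left(w,v \right)} = - \frac{v}{3} - \frac{w}{3}$ ($s{\left(w,v \right)} = - \frac{w + v}{3} = - \frac{v + w}{3} = - \frac{v}{3} - \frac{w}{3}$)
$\frac{s{\left(311,-264 \right)}}{a{\left(\frac{1}{-173},288 \right)}} = \frac{\left(- \frac{1}{3}\right) \left(-264\right) - \frac{311}{3}}{\frac{1}{14 + 288} \left(\frac{17}{2} + \frac{1}{-173}\right)} = \frac{88 - \frac{311}{3}}{\frac{1}{302} \left(\frac{17}{2} - \frac{1}{173}\right)} = - \frac{47}{3 \cdot \frac{1}{302} \cdot \frac{2939}{346}} = - \frac{47}{3 \cdot \frac{2939}{104492}} = \left(- \frac{47}{3}\right) \frac{104492}{2939} = - \frac{4911124}{8817}$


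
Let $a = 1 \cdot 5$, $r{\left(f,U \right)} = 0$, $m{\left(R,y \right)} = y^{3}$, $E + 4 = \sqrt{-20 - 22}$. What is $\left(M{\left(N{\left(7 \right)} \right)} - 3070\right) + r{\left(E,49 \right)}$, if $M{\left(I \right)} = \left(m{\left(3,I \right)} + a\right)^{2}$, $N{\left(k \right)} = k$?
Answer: $118034$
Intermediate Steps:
$E = -4 + i \sqrt{42}$ ($E = -4 + \sqrt{-20 - 22} = -4 + \sqrt{-42} = -4 + i \sqrt{42} \approx -4.0 + 6.4807 i$)
$a = 5$
$M{\left(I \right)} = \left(5 + I^{3}\right)^{2}$ ($M{\left(I \right)} = \left(I^{3} + 5\right)^{2} = \left(5 + I^{3}\right)^{2}$)
$\left(M{\left(N{\left(7 \right)} \right)} - 3070\right) + r{\left(E,49 \right)} = \left(\left(5 + 7^{3}\right)^{2} - 3070\right) + 0 = \left(\left(5 + 343\right)^{2} - 3070\right) + 0 = \left(348^{2} - 3070\right) + 0 = \left(121104 - 3070\right) + 0 = 118034 + 0 = 118034$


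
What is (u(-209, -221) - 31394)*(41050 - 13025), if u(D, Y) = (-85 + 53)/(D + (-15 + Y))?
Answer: -78303520290/89 ≈ -8.7981e+8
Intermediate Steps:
u(D, Y) = -32/(-15 + D + Y)
(u(-209, -221) - 31394)*(41050 - 13025) = (-32/(-15 - 209 - 221) - 31394)*(41050 - 13025) = (-32/(-445) - 31394)*28025 = (-32*(-1/445) - 31394)*28025 = (32/445 - 31394)*28025 = -13970298/445*28025 = -78303520290/89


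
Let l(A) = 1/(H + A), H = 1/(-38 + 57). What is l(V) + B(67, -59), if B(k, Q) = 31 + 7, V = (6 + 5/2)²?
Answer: 208886/5495 ≈ 38.014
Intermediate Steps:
V = 289/4 (V = (6 + 5*(½))² = (6 + 5/2)² = (17/2)² = 289/4 ≈ 72.250)
H = 1/19 ≈ 0.052632
B(k, Q) = 38
l(A) = 1/(1/19 + A)
l(V) + B(67, -59) = 19/(1 + 19*(289/4)) + 38 = 19/(1 + 5491/4) + 38 = 19/(5495/4) + 38 = 19*(4/5495) + 38 = 76/5495 + 38 = 208886/5495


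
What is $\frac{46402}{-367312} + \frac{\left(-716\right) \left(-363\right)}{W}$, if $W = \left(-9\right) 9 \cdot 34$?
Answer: $- \frac{7966259867}{84298104} \approx -94.501$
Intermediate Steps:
$W = -2754$ ($W = \left(-81\right) 34 = -2754$)
$\frac{46402}{-367312} + \frac{\left(-716\right) \left(-363\right)}{W} = \frac{46402}{-367312} + \frac{\left(-716\right) \left(-363\right)}{-2754} = 46402 \left(- \frac{1}{367312}\right) + 259908 \left(- \frac{1}{2754}\right) = - \frac{23201}{183656} - \frac{43318}{459} = - \frac{7966259867}{84298104}$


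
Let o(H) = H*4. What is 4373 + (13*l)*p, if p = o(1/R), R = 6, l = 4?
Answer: 13223/3 ≈ 4407.7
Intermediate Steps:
o(H) = 4*H
p = ⅔ (p = 4/6 = 4*(⅙) = ⅔ ≈ 0.66667)
4373 + (13*l)*p = 4373 + (13*4)*(⅔) = 4373 + 52*(⅔) = 4373 + 104/3 = 13223/3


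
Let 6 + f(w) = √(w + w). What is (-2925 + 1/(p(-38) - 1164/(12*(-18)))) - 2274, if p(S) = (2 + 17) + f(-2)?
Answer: -576339585/110857 - 648*I/110857 ≈ -5198.9 - 0.0058454*I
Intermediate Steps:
f(w) = -6 + √2*√w (f(w) = -6 + √(w + w) = -6 + √(2*w) = -6 + √2*√w)
p(S) = 13 + 2*I (p(S) = (2 + 17) + (-6 + √2*√(-2)) = 19 + (-6 + √2*(I*√2)) = 19 + (-6 + 2*I) = 13 + 2*I)
(-2925 + 1/(p(-38) - 1164/(12*(-18)))) - 2274 = (-2925 + 1/((13 + 2*I) - 1164/(12*(-18)))) - 2274 = (-2925 + 1/((13 + 2*I) - 1164/(-216))) - 2274 = (-2925 + 1/((13 + 2*I) - 1164*(-1/216))) - 2274 = (-2925 + 1/((13 + 2*I) + 97/18)) - 2274 = (-2925 + 1/(331/18 + 2*I)) - 2274 = (-2925 + 324*(331/18 - 2*I)/110857) - 2274 = -5199 + 324*(331/18 - 2*I)/110857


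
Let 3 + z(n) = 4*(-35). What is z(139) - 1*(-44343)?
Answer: 44200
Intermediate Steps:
z(n) = -143 (z(n) = -3 + 4*(-35) = -3 - 140 = -143)
z(139) - 1*(-44343) = -143 - 1*(-44343) = -143 + 44343 = 44200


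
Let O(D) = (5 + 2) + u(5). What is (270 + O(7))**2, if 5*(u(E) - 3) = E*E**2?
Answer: 93025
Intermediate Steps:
u(E) = 3 + E**3/5 (u(E) = 3 + (E*E**2)/5 = 3 + E**3/5)
O(D) = 35 (O(D) = (5 + 2) + (3 + (1/5)*5**3) = 7 + (3 + (1/5)*125) = 7 + (3 + 25) = 7 + 28 = 35)
(270 + O(7))**2 = (270 + 35)**2 = 305**2 = 93025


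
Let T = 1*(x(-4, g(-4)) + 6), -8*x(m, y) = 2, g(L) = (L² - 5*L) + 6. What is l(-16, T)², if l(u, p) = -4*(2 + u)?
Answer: 3136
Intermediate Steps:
g(L) = 6 + L² - 5*L
x(m, y) = -¼ (x(m, y) = -⅛*2 = -¼)
T = 23/4 (T = 1*(-¼ + 6) = 1*(23/4) = 23/4 ≈ 5.7500)
l(u, p) = -8 - 4*u
l(-16, T)² = (-8 - 4*(-16))² = (-8 + 64)² = 56² = 3136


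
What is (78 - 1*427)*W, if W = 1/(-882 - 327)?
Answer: 349/1209 ≈ 0.28867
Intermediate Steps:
W = -1/1209 (W = 1/(-1209) = -1/1209 ≈ -0.00082713)
(78 - 1*427)*W = (78 - 1*427)*(-1/1209) = (78 - 427)*(-1/1209) = -349*(-1/1209) = 349/1209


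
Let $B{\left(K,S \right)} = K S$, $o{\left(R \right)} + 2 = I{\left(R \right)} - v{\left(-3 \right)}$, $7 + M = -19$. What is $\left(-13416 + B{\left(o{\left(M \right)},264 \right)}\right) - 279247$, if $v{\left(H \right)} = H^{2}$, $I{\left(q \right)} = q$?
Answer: $-302431$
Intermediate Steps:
$M = -26$ ($M = -7 - 19 = -26$)
$o{\left(R \right)} = -11 + R$ ($o{\left(R \right)} = -2 + \left(R - \left(-3\right)^{2}\right) = -2 + \left(R - 9\right) = -2 + \left(-9 + R\right) = -11 + R$)
$\left(-13416 + B{\left(o{\left(M \right)},264 \right)}\right) - 279247 = \left(-13416 + \left(-11 - 26\right) 264\right) - 279247 = \left(-13416 - 9768\right) - 279247 = -23184 - 279247 = -302431$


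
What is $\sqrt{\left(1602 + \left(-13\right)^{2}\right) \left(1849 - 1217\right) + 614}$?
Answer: $\sqrt{1119886} \approx 1058.2$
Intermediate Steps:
$\sqrt{\left(1602 + \left(-13\right)^{2}\right) \left(1849 - 1217\right) + 614} = \sqrt{\left(1602 + 169\right) 632 + 614} = \sqrt{1771 \cdot 632 + 614} = \sqrt{1119272 + 614} = \sqrt{1119886}$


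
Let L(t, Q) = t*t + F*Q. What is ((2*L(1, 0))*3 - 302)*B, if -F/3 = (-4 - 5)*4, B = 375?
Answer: -111000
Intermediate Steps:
F = 108 (F = -3*(-4 - 5)*4 = -(-27)*4 = -3*(-36) = 108)
L(t, Q) = t**2 + 108*Q (L(t, Q) = t*t + 108*Q = t**2 + 108*Q)
((2*L(1, 0))*3 - 302)*B = ((2*(1**2 + 108*0))*3 - 302)*375 = ((2*(1 + 0))*3 - 302)*375 = ((2*1)*3 - 302)*375 = (2*3 - 302)*375 = (6 - 302)*375 = -296*375 = -111000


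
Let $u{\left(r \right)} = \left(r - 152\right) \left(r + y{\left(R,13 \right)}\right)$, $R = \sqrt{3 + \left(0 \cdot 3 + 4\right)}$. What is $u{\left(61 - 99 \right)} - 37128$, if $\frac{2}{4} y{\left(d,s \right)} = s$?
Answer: $-34848$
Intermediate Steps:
$R = \sqrt{7}$ ($R = \sqrt{3 + \left(0 + 4\right)} = \sqrt{3 + 4} = \sqrt{7} \approx 2.6458$)
$y{\left(d,s \right)} = 2 s$
$u{\left(r \right)} = \left(-152 + r\right) \left(26 + r\right)$ ($u{\left(r \right)} = \left(r - 152\right) \left(r + 2 \cdot 13\right) = \left(-152 + r\right) \left(r + 26\right) = \left(-152 + r\right) \left(26 + r\right)$)
$u{\left(61 - 99 \right)} - 37128 = \left(-3952 + \left(61 - 99\right)^{2} - 126 \left(61 - 99\right)\right) - 37128 = \left(-3952 + \left(-38\right)^{2} - -4788\right) - 37128 = \left(-3952 + 1444 + 4788\right) - 37128 = 2280 - 37128 = -34848$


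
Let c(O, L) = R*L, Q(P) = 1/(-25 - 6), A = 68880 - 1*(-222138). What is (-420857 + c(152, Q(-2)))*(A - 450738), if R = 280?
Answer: 2083842402840/31 ≈ 6.7221e+10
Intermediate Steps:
A = 291018 (A = 68880 + 222138 = 291018)
Q(P) = -1/31 (Q(P) = 1/(-31) = -1/31)
c(O, L) = 280*L
(-420857 + c(152, Q(-2)))*(A - 450738) = (-420857 + 280*(-1/31))*(291018 - 450738) = (-420857 - 280/31)*(-159720) = -13046847/31*(-159720) = 2083842402840/31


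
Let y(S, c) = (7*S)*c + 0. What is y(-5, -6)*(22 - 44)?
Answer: -4620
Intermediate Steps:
y(S, c) = 7*S*c (y(S, c) = 7*S*c + 0 = 7*S*c)
y(-5, -6)*(22 - 44) = (7*(-5)*(-6))*(22 - 44) = 210*(-22) = -4620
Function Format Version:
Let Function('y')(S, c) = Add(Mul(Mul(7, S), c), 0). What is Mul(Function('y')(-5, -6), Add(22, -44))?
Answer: -4620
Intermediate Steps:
Function('y')(S, c) = Mul(7, S, c) (Function('y')(S, c) = Add(Mul(7, S, c), 0) = Mul(7, S, c))
Mul(Function('y')(-5, -6), Add(22, -44)) = Mul(Mul(7, -5, -6), Add(22, -44)) = Mul(210, -22) = -4620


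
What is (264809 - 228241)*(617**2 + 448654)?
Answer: 30327414824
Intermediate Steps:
(264809 - 228241)*(617**2 + 448654) = 36568*(380689 + 448654) = 36568*829343 = 30327414824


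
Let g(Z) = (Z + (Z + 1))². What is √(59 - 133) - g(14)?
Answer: -841 + I*√74 ≈ -841.0 + 8.6023*I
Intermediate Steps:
g(Z) = (1 + 2*Z)² (g(Z) = (Z + (1 + Z))² = (1 + 2*Z)²)
√(59 - 133) - g(14) = √(59 - 133) - (1 + 2*14)² = √(-74) - (1 + 28)² = I*√74 - 1*29² = I*√74 - 1*841 = I*√74 - 841 = -841 + I*√74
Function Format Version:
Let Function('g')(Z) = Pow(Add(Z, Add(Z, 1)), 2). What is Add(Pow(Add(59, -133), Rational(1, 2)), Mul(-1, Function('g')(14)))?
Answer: Add(-841, Mul(I, Pow(74, Rational(1, 2)))) ≈ Add(-841.00, Mul(8.6023, I))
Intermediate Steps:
Function('g')(Z) = Pow(Add(1, Mul(2, Z)), 2) (Function('g')(Z) = Pow(Add(Z, Add(1, Z)), 2) = Pow(Add(1, Mul(2, Z)), 2))
Add(Pow(Add(59, -133), Rational(1, 2)), Mul(-1, Function('g')(14))) = Add(Pow(Add(59, -133), Rational(1, 2)), Mul(-1, Pow(Add(1, Mul(2, 14)), 2))) = Add(Pow(-74, Rational(1, 2)), Mul(-1, Pow(Add(1, 28), 2))) = Add(Mul(I, Pow(74, Rational(1, 2))), Mul(-1, Pow(29, 2))) = Add(Mul(I, Pow(74, Rational(1, 2))), Mul(-1, 841)) = Add(Mul(I, Pow(74, Rational(1, 2))), -841) = Add(-841, Mul(I, Pow(74, Rational(1, 2))))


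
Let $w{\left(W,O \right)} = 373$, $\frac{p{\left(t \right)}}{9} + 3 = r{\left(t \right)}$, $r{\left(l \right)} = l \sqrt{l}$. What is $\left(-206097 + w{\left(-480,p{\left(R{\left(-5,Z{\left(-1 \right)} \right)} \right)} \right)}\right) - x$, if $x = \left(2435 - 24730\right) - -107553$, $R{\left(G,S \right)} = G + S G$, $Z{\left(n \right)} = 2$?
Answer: $-290982$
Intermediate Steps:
$r{\left(l \right)} = l^{\frac{3}{2}}$
$R{\left(G,S \right)} = G + G S$
$p{\left(t \right)} = -27 + 9 t^{\frac{3}{2}}$
$x = 85258$ ($x = -22295 + 107553 = 85258$)
$\left(-206097 + w{\left(-480,p{\left(R{\left(-5,Z{\left(-1 \right)} \right)} \right)} \right)}\right) - x = \left(-206097 + 373\right) - 85258 = -205724 - 85258 = -290982$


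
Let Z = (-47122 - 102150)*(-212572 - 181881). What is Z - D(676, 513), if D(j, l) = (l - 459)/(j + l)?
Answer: 70009257188770/1189 ≈ 5.8881e+10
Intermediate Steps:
Z = 58880788216 (Z = -149272*(-394453) = 58880788216)
D(j, l) = (-459 + l)/(j + l)
Z - D(676, 513) = 58880788216 - (-459 + 513)/(676 + 513) = 58880788216 - 54/1189 = 70009257188770/1189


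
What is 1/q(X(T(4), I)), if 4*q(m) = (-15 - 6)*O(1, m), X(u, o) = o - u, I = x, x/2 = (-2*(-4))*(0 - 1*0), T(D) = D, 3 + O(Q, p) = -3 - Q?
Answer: 4/147 ≈ 0.027211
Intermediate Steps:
O(Q, p) = -6 - Q (O(Q, p) = -3 + (-3 - Q) = -6 - Q)
x = 0 (x = 2*((-2*(-4))*(0 - 1*0)) = 2*(8*(0 + 0)) = 2*(8*0) = 2*0 = 0)
I = 0
q(m) = 147/4 (q(m) = ((-15 - 6)*(-6 - 1*1))/4 = (-21*(-6 - 1))/4 = (-21*(-7))/4 = (¼)*147 = 147/4)
1/q(X(T(4), I)) = 1/(147/4) = 4/147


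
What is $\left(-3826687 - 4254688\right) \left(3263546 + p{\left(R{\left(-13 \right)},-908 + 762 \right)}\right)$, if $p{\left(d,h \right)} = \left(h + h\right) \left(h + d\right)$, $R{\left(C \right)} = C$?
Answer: $-26749141134250$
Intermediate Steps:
$p{\left(d,h \right)} = 2 h \left(d + h\right)$
$\left(-3826687 - 4254688\right) \left(3263546 + p{\left(R{\left(-13 \right)},-908 + 762 \right)}\right) = \left(-3826687 - 4254688\right) \left(3263546 + 2 \left(-908 + 762\right) \left(-13 + \left(-908 + 762\right)\right)\right) = - 8081375 \left(3263546 + 2 \left(-146\right) \left(-13 - 146\right)\right) = - 8081375 \left(3263546 + 2 \left(-146\right) \left(-159\right)\right) = - 8081375 \left(3263546 + 46428\right) = \left(-8081375\right) 3309974 = -26749141134250$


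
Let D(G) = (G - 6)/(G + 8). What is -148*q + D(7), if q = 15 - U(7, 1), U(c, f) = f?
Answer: -31079/15 ≈ -2071.9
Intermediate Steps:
q = 14 (q = 15 - 1*1 = 15 - 1 = 14)
D(G) = (-6 + G)/(8 + G)
-148*q + D(7) = -148*14 + (-6 + 7)/(8 + 7) = -2072 + 1/15 = -31079/15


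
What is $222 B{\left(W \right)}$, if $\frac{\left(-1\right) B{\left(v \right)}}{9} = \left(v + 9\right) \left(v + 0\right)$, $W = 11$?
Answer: $-439560$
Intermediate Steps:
$B{\left(v \right)} = - 9 v \left(9 + v\right)$ ($B{\left(v \right)} = - 9 \left(v + 9\right) \left(v + 0\right) = - 9 \left(9 + v\right) v = - 9 v \left(9 + v\right)$)
$222 B{\left(W \right)} = 222 \left(\left(-9\right) 11 \left(9 + 11\right)\right) = 222 \left(\left(-9\right) 11 \cdot 20\right) = 222 \left(-1980\right) = -439560$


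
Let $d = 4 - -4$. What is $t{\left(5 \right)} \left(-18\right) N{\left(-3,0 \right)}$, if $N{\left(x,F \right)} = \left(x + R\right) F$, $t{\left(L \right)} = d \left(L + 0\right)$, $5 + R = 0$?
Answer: $0$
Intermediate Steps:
$R = -5$ ($R = -5 + 0 = -5$)
$d = 8$ ($d = 4 + 4 = 8$)
$t{\left(L \right)} = 8 L$ ($t{\left(L \right)} = 8 \left(L + 0\right) = 8 L$)
$N{\left(x,F \right)} = F \left(-5 + x\right)$ ($N{\left(x,F \right)} = \left(x - 5\right) F = \left(-5 + x\right) F = F \left(-5 + x\right)$)
$t{\left(5 \right)} \left(-18\right) N{\left(-3,0 \right)} = 8 \cdot 5 \left(-18\right) 0 \left(-5 - 3\right) = 40 \left(-18\right) 0 \left(-8\right) = \left(-720\right) 0 = 0$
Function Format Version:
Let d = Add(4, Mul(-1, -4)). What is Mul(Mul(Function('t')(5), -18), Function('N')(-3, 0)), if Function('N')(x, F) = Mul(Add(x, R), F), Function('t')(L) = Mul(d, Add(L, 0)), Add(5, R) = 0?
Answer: 0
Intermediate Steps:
R = -5 (R = Add(-5, 0) = -5)
d = 8 (d = Add(4, 4) = 8)
Function('t')(L) = Mul(8, L) (Function('t')(L) = Mul(8, Add(L, 0)) = Mul(8, L))
Function('N')(x, F) = Mul(F, Add(-5, x)) (Function('N')(x, F) = Mul(Add(x, -5), F) = Mul(Add(-5, x), F) = Mul(F, Add(-5, x)))
Mul(Mul(Function('t')(5), -18), Function('N')(-3, 0)) = Mul(Mul(Mul(8, 5), -18), Mul(0, Add(-5, -3))) = Mul(Mul(40, -18), Mul(0, -8)) = Mul(-720, 0) = 0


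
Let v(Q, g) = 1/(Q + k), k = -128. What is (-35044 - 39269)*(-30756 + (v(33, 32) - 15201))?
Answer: 324444315708/95 ≈ 3.4152e+9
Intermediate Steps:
v(Q, g) = 1/(-128 + Q) (v(Q, g) = 1/(Q - 128) = 1/(-128 + Q))
(-35044 - 39269)*(-30756 + (v(33, 32) - 15201)) = (-35044 - 39269)*(-30756 + (1/(-128 + 33) - 15201)) = -74313*(-30756 + (1/(-95) - 15201)) = -74313*(-30756 + (-1/95 - 15201)) = -74313*(-30756 - 1444096/95) = -74313*(-4365916/95) = 324444315708/95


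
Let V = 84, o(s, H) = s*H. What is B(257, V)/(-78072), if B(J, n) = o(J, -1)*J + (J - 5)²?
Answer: 2545/78072 ≈ 0.032598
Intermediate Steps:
o(s, H) = H*s
B(J, n) = (-5 + J)² - J² (B(J, n) = (-J)*J + (J - 5)² = -J² + (-5 + J)² = (-5 + J)² - J²)
B(257, V)/(-78072) = (25 - 10*257)/(-78072) = (25 - 2570)*(-1/78072) = -2545*(-1/78072) = 2545/78072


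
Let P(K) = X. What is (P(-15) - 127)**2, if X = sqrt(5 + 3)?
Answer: 16137 - 508*sqrt(2) ≈ 15419.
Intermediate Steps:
X = 2*sqrt(2) (X = sqrt(8) = 2*sqrt(2) ≈ 2.8284)
P(K) = 2*sqrt(2)
(P(-15) - 127)**2 = (2*sqrt(2) - 127)**2 = (-127 + 2*sqrt(2))**2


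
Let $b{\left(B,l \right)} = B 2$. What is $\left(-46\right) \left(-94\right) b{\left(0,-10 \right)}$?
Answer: $0$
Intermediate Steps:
$b{\left(B,l \right)} = 2 B$
$\left(-46\right) \left(-94\right) b{\left(0,-10 \right)} = \left(-46\right) \left(-94\right) 2 \cdot 0 = 4324 \cdot 0 = 0$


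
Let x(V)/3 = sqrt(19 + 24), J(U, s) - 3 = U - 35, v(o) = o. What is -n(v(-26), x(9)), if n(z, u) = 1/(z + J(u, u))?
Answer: 58/2977 + 3*sqrt(43)/2977 ≈ 0.026091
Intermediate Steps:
J(U, s) = -32 + U (J(U, s) = 3 + (U - 35) = 3 + (-35 + U) = -32 + U)
x(V) = 3*sqrt(43) (x(V) = 3*sqrt(19 + 24) = 3*sqrt(43))
n(z, u) = 1/(-32 + u + z) (n(z, u) = 1/(z + (-32 + u)) = 1/(-32 + u + z))
-n(v(-26), x(9)) = -1/(-32 + 3*sqrt(43) - 26) = -1/(-58 + 3*sqrt(43))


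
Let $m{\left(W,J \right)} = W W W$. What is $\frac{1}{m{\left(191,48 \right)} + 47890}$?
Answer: $\frac{1}{7015761} \approx 1.4254 \cdot 10^{-7}$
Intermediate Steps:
$m{\left(W,J \right)} = W^{3}$ ($m{\left(W,J \right)} = W^{2} W = W^{3}$)
$\frac{1}{m{\left(191,48 \right)} + 47890} = \frac{1}{191^{3} + 47890} = \frac{1}{6967871 + 47890} = \frac{1}{7015761}$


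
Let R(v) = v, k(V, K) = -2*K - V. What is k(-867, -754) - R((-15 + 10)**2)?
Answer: 2350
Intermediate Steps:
k(V, K) = -V - 2*K
k(-867, -754) - R((-15 + 10)**2) = (-1*(-867) - 2*(-754)) - (-15 + 10)**2 = (867 + 1508) - 1*(-5)**2 = 2375 - 1*25 = 2375 - 25 = 2350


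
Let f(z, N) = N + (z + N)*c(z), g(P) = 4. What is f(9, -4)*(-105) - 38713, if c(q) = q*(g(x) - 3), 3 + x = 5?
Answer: -43018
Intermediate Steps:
x = 2 (x = -3 + 5 = 2)
c(q) = q (c(q) = q*(4 - 3) = q*1 = q)
f(z, N) = N + z*(N + z) (f(z, N) = N + (z + N)*z = N + (N + z)*z = N + z*(N + z))
f(9, -4)*(-105) - 38713 = (-4 + 9² - 4*9)*(-105) - 38713 = (-4 + 81 - 36)*(-105) - 38713 = 41*(-105) - 38713 = -4305 - 38713 = -43018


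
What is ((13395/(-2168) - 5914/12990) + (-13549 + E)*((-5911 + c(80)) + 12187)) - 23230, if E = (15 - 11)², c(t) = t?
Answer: -1211528708865781/14081160 ≈ -8.6039e+7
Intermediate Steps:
E = 16 (E = 4² = 16)
((13395/(-2168) - 5914/12990) + (-13549 + E)*((-5911 + c(80)) + 12187)) - 23230 = ((13395/(-2168) - 5914/12990) + (-13549 + 16)*((-5911 + 80) + 12187)) - 23230 = ((13395*(-1/2168) - 5914*1/12990) - 13533*(-5831 + 12187)) - 23230 = ((-13395/2168 - 2957/6495) - 13533*6356) - 23230 = (-93411301/14081160 - 86015748) - 23230 = -1211201603518981/14081160 - 23230 = -1211528708865781/14081160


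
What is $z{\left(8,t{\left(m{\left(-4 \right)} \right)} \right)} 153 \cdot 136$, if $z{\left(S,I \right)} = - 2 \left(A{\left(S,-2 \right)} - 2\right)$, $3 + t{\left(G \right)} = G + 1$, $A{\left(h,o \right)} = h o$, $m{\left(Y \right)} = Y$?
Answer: $749088$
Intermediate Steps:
$t{\left(G \right)} = -2 + G$ ($t{\left(G \right)} = -3 + \left(G + 1\right) = -3 + \left(1 + G\right) = -2 + G$)
$z{\left(S,I \right)} = 4 + 4 S$ ($z{\left(S,I \right)} = - 2 \left(S \left(-2\right) - 2\right) = - 2 \left(- 2 S - 2\right) = - 2 \left(-2 - 2 S\right) = 4 + 4 S$)
$z{\left(8,t{\left(m{\left(-4 \right)} \right)} \right)} 153 \cdot 136 = \left(4 + 4 \cdot 8\right) 153 \cdot 136 = \left(4 + 32\right) 153 \cdot 136 = 36 \cdot 153 \cdot 136 = 5508 \cdot 136 = 749088$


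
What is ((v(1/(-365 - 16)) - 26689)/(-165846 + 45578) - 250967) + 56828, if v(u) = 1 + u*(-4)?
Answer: -2223962014222/11455527 ≈ -1.9414e+5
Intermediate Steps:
v(u) = 1 - 4*u
((v(1/(-365 - 16)) - 26689)/(-165846 + 45578) - 250967) + 56828 = (((1 - 4/(-365 - 16)) - 26689)/(-165846 + 45578) - 250967) + 56828 = (((1 - 4/(-381)) - 26689)/(-120268) - 250967) + 56828 = (((1 - 4*(-1/381)) - 26689)*(-1/120268) - 250967) + 56828 = (((1 + 4/381) - 26689)*(-1/120268) - 250967) + 56828 = ((385/381 - 26689)*(-1/120268) - 250967) + 56828 = (-10168124/381*(-1/120268) - 250967) + 56828 = (2542031/11455527 - 250967) + 56828 = -2874956702578/11455527 + 56828 = -2223962014222/11455527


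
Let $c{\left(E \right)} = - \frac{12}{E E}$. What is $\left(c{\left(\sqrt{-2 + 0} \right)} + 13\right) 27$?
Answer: $513$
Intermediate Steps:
$c{\left(E \right)} = - \frac{12}{E^{2}}$
$\left(c{\left(\sqrt{-2 + 0} \right)} + 13\right) 27 = \left(- \frac{12}{-2 + 0} + 13\right) 27 = \left(- \frac{12}{-2} + 13\right) 27 = \left(\left(-12\right) \left(- \frac{1}{2}\right) + 13\right) 27 = \left(6 + 13\right) 27 = 19 \cdot 27 = 513$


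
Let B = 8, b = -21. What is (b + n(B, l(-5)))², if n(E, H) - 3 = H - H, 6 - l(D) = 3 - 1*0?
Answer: 324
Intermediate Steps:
l(D) = 3 (l(D) = 6 - (3 - 1*0) = 6 - (3 + 0) = 6 - 1*3 = 6 - 3 = 3)
n(E, H) = 3 (n(E, H) = 3 + (H - H) = 3 + 0 = 3)
(b + n(B, l(-5)))² = (-21 + 3)² = (-18)² = 324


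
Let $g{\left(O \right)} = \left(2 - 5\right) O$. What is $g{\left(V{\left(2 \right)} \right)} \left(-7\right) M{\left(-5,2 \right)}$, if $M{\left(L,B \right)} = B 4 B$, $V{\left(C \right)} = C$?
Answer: $672$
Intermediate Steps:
$M{\left(L,B \right)} = 4 B^{2}$ ($M{\left(L,B \right)} = 4 B B = 4 B^{2}$)
$g{\left(O \right)} = - 3 O$
$g{\left(V{\left(2 \right)} \right)} \left(-7\right) M{\left(-5,2 \right)} = \left(-3\right) 2 \left(-7\right) 4 \cdot 2^{2} = \left(-6\right) \left(-7\right) 4 \cdot 4 = 42 \cdot 16 = 672$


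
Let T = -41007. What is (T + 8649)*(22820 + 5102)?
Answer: -903500076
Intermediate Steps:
(T + 8649)*(22820 + 5102) = (-41007 + 8649)*(22820 + 5102) = -32358*27922 = -903500076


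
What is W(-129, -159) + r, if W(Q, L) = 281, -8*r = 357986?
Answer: -177869/4 ≈ -44467.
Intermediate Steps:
r = -178993/4 (r = -⅛*357986 = -178993/4 ≈ -44748.)
W(-129, -159) + r = 281 - 178993/4 = -177869/4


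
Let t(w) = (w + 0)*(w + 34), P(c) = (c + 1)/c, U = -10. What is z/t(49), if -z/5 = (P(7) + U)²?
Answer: -19220/199283 ≈ -0.096446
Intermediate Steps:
P(c) = (1 + c)/c
t(w) = w*(34 + w)
z = -19220/49 (z = -5*((1 + 7)/7 - 10)² = -5*((⅐)*8 - 10)² = -5*(8/7 - 10)² = -5*(-62/7)² = -5*3844/49 = -19220/49 ≈ -392.25)
z/t(49) = -19220*1/(49*(34 + 49))/49 = -19220/(49*(49*83)) = -19220/49/4067 = -19220/49*1/4067 = -19220/199283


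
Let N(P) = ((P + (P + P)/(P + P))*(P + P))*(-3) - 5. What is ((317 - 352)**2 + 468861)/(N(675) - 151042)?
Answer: -470086/2888847 ≈ -0.16272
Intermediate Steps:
N(P) = -5 - 6*P*(1 + P) (N(P) = ((P + (2*P)/((2*P)))*(2*P))*(-3) - 5 = ((P + (2*P)*(1/(2*P)))*(2*P))*(-3) - 5 = ((P + 1)*(2*P))*(-3) - 5 = ((1 + P)*(2*P))*(-3) - 5 = (2*P*(1 + P))*(-3) - 5 = -6*P*(1 + P) - 5 = -5 - 6*P*(1 + P))
((317 - 352)**2 + 468861)/(N(675) - 151042) = ((317 - 352)**2 + 468861)/((-5 - 6*675 - 6*675**2) - 151042) = ((-35)**2 + 468861)/((-5 - 4050 - 6*455625) - 151042) = (1225 + 468861)/((-5 - 4050 - 2733750) - 151042) = 470086/(-2737805 - 151042) = 470086/(-2888847) = 470086*(-1/2888847) = -470086/2888847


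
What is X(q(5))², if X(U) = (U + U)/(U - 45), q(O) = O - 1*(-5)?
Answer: 16/49 ≈ 0.32653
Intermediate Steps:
q(O) = 5 + O (q(O) = O + 5 = 5 + O)
X(U) = 2*U/(-45 + U) (X(U) = (2*U)/(-45 + U) = 2*U/(-45 + U))
X(q(5))² = (2*(5 + 5)/(-45 + (5 + 5)))² = (2*10/(-45 + 10))² = (2*10/(-35))² = (2*10*(-1/35))² = (-4/7)² = 16/49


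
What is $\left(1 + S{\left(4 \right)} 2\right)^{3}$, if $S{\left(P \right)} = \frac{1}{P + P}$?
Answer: $\frac{125}{64} \approx 1.9531$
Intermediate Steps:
$S{\left(P \right)} = \frac{1}{2 P}$
$\left(1 + S{\left(4 \right)} 2\right)^{3} = \left(1 + \frac{1}{2 \cdot 4} \cdot 2\right)^{3} = \left(1 + \frac{1}{2} \cdot \frac{1}{4} \cdot 2\right)^{3} = \left(1 + \frac{1}{8} \cdot 2\right)^{3} = \left(1 + \frac{1}{4}\right)^{3} = \left(\frac{5}{4}\right)^{3} = \frac{125}{64}$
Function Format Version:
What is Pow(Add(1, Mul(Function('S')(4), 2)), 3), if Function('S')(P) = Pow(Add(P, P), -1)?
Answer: Rational(125, 64) ≈ 1.9531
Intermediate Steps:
Function('S')(P) = Mul(Rational(1, 2), Pow(P, -1)) (Function('S')(P) = Pow(Mul(2, P), -1) = Mul(Rational(1, 2), Pow(P, -1)))
Pow(Add(1, Mul(Function('S')(4), 2)), 3) = Pow(Add(1, Mul(Mul(Rational(1, 2), Pow(4, -1)), 2)), 3) = Pow(Add(1, Mul(Mul(Rational(1, 2), Rational(1, 4)), 2)), 3) = Pow(Add(1, Mul(Rational(1, 8), 2)), 3) = Pow(Add(1, Rational(1, 4)), 3) = Pow(Rational(5, 4), 3) = Rational(125, 64)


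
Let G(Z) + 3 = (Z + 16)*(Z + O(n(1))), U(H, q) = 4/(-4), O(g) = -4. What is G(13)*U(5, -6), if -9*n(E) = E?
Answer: -258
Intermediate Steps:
n(E) = -E/9
U(H, q) = -1 (U(H, q) = 4*(-¼) = -1)
G(Z) = -3 + (-4 + Z)*(16 + Z) (G(Z) = -3 + (Z + 16)*(Z - 4) = -3 + (16 + Z)*(-4 + Z) = -3 + (-4 + Z)*(16 + Z))
G(13)*U(5, -6) = (-67 + 13² + 12*13)*(-1) = (-67 + 169 + 156)*(-1) = 258*(-1) = -258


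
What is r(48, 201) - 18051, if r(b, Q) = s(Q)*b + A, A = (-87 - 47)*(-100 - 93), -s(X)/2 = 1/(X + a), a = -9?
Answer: 15621/2 ≈ 7810.5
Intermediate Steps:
s(X) = -2/(-9 + X) (s(X) = -2/(X - 9) = -2/(-9 + X))
A = 25862 (A = -134*(-193) = 25862)
r(b, Q) = 25862 - 2*b/(-9 + Q) (r(b, Q) = (-2/(-9 + Q))*b + 25862 = -2*b/(-9 + Q) + 25862 = 25862 - 2*b/(-9 + Q))
r(48, 201) - 18051 = 2*(-116379 - 1*48 + 12931*201)/(-9 + 201) - 18051 = 2*(-116379 - 48 + 2599131)/192 - 18051 = 2*(1/192)*2482704 - 18051 = 51723/2 - 18051 = 15621/2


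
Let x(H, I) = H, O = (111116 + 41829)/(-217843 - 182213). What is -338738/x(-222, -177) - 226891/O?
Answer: 10101274896161/16976895 ≈ 5.9500e+5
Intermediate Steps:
O = -152945/400056 (O = 152945/(-400056) = 152945*(-1/400056) = -152945/400056 ≈ -0.38231)
-338738/x(-222, -177) - 226891/O = -338738/(-222) - 226891/(-152945/400056) = -338738*(-1/222) - 226891*(-400056/152945) = 169369/111 + 90769105896/152945 = 10101274896161/16976895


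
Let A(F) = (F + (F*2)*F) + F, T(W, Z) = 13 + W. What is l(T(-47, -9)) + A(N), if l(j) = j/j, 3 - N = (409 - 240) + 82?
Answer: 122513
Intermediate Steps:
N = -248 (N = 3 - ((409 - 240) + 82) = 3 - (169 + 82) = 3 - 1*251 = 3 - 251 = -248)
A(F) = 2*F + 2*F² (A(F) = (F + (2*F)*F) + F = (F + 2*F²) + F = 2*F + 2*F²)
l(j) = 1
l(T(-47, -9)) + A(N) = 1 + 2*(-248)*(1 - 248) = 1 + 2*(-248)*(-247) = 1 + 122512 = 122513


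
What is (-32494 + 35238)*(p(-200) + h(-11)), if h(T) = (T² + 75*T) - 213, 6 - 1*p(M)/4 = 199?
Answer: -4634616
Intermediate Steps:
p(M) = -772 (p(M) = 24 - 4*199 = 24 - 796 = -772)
h(T) = -213 + T² + 75*T
(-32494 + 35238)*(p(-200) + h(-11)) = (-32494 + 35238)*(-772 + (-213 + (-11)² + 75*(-11))) = 2744*(-772 + (-213 + 121 - 825)) = 2744*(-772 - 917) = 2744*(-1689) = -4634616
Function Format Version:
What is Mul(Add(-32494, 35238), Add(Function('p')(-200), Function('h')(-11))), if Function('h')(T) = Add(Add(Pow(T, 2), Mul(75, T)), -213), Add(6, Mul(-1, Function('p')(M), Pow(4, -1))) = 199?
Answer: -4634616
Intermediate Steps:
Function('p')(M) = -772 (Function('p')(M) = Add(24, Mul(-4, 199)) = Add(24, -796) = -772)
Function('h')(T) = Add(-213, Pow(T, 2), Mul(75, T))
Mul(Add(-32494, 35238), Add(Function('p')(-200), Function('h')(-11))) = Mul(Add(-32494, 35238), Add(-772, Add(-213, Pow(-11, 2), Mul(75, -11)))) = Mul(2744, Add(-772, Add(-213, 121, -825))) = Mul(2744, Add(-772, -917)) = Mul(2744, -1689) = -4634616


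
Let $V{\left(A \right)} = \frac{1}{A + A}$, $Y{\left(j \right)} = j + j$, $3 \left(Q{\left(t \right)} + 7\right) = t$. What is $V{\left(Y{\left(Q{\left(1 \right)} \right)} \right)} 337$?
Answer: $- \frac{1011}{80} \approx -12.637$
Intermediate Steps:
$Q{\left(t \right)} = -7 + \frac{t}{3}$
$Y{\left(j \right)} = 2 j$
$V{\left(A \right)} = \frac{1}{2 A}$
$V{\left(Y{\left(Q{\left(1 \right)} \right)} \right)} 337 = \frac{1}{2 \cdot 2 \left(-7 + \frac{1}{3} \cdot 1\right)} 337 = \frac{1}{2 \cdot 2 \left(-7 + \frac{1}{3}\right)} 337 = \frac{1}{2 \cdot 2 \left(- \frac{20}{3}\right)} 337 = \frac{1}{2 \left(- \frac{40}{3}\right)} 337 = \frac{1}{2} \left(- \frac{3}{40}\right) 337 = \left(- \frac{3}{80}\right) 337 = - \frac{1011}{80}$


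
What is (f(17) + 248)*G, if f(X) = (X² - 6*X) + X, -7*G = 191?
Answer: -86332/7 ≈ -12333.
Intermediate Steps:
G = -191/7 (G = -⅐*191 = -191/7 ≈ -27.286)
f(X) = X² - 5*X
(f(17) + 248)*G = (17*(-5 + 17) + 248)*(-191/7) = (17*12 + 248)*(-191/7) = (204 + 248)*(-191/7) = 452*(-191/7) = -86332/7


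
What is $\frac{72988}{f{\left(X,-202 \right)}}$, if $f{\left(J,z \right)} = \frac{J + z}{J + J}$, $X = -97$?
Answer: $\frac{14159672}{299} \approx 47357.0$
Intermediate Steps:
$f{\left(J,z \right)} = \frac{J + z}{2 J}$
$\frac{72988}{f{\left(X,-202 \right)}} = \frac{72988}{\frac{1}{2} \frac{1}{-97} \left(-97 - 202\right)} = \frac{72988}{\frac{1}{2} \left(- \frac{1}{97}\right) \left(-299\right)} = \frac{72988}{\frac{299}{194}} = 72988 \cdot \frac{194}{299} = \frac{14159672}{299}$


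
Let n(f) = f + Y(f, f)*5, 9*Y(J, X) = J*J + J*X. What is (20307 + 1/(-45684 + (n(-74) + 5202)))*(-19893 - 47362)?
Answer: -423714900082245/310244 ≈ -1.3657e+9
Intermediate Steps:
Y(J, X) = J²/9 + J*X/9 (Y(J, X) = (J*J + J*X)/9 = (J² + J*X)/9 = J²/9 + J*X/9)
n(f) = f + 10*f²/9 (n(f) = f + (f*(f + f)/9)*5 = f + (f*(2*f)/9)*5 = f + (2*f²/9)*5 = f + 10*f²/9)
(20307 + 1/(-45684 + (n(-74) + 5202)))*(-19893 - 47362) = (20307 + 1/(-45684 + ((⅑)*(-74)*(9 + 10*(-74)) + 5202)))*(-19893 - 47362) = (20307 + 1/(-45684 + ((⅑)*(-74)*(9 - 740) + 5202)))*(-67255) = (20307 + 1/(-45684 + ((⅑)*(-74)*(-731) + 5202)))*(-67255) = (20307 + 1/(-45684 + (54094/9 + 5202)))*(-67255) = (20307 + 1/(-45684 + 100912/9))*(-67255) = (20307 + 1/(-310244/9))*(-67255) = (20307 - 9/310244)*(-67255) = (6300124899/310244)*(-67255) = -423714900082245/310244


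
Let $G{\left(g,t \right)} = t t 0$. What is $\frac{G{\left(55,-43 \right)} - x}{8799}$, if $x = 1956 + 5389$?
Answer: $- \frac{7345}{8799} \approx -0.83475$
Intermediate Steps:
$x = 7345$
$G{\left(g,t \right)} = 0$ ($G{\left(g,t \right)} = t^{2} \cdot 0 = 0$)
$\frac{G{\left(55,-43 \right)} - x}{8799} = \frac{0 - 7345}{8799} = \left(0 - 7345\right) \frac{1}{8799} = \left(-7345\right) \frac{1}{8799} = - \frac{7345}{8799}$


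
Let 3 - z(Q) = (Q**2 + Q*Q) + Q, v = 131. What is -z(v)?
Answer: 34450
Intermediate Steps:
z(Q) = 3 - Q - 2*Q**2 (z(Q) = 3 - ((Q**2 + Q*Q) + Q) = 3 - ((Q**2 + Q**2) + Q) = 3 - (2*Q**2 + Q) = 3 - (Q + 2*Q**2) = 3 + (-Q - 2*Q**2) = 3 - Q - 2*Q**2)
-z(v) = -(3 - 1*131 - 2*131**2) = -(3 - 131 - 2*17161) = -(3 - 131 - 34322) = -1*(-34450) = 34450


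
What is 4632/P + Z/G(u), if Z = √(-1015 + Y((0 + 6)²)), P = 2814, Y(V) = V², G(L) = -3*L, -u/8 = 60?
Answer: 772/469 + √281/1440 ≈ 1.6577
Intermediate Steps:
u = -480 (u = -8*60 = -480)
Z = √281 (Z = √(-1015 + ((0 + 6)²)²) = √(-1015 + (6²)²) = √(-1015 + 36²) = √(-1015 + 1296) = √281 ≈ 16.763)
4632/P + Z/G(u) = 4632/2814 + √281/((-3*(-480))) = 4632*(1/2814) + √281/1440 = 772/469 + √281*(1/1440) = 772/469 + √281/1440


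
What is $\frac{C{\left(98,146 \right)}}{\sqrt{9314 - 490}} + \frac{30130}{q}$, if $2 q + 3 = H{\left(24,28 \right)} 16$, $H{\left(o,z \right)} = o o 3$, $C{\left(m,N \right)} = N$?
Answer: $\frac{12052}{5529} + \frac{73 \sqrt{2206}}{2206} \approx 3.734$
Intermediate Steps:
$H{\left(o,z \right)} = 3 o^{2}$ ($H{\left(o,z \right)} = o^{2} \cdot 3 = 3 o^{2}$)
$q = \frac{27645}{2}$ ($q = - \frac{3}{2} + \frac{3 \cdot 24^{2} \cdot 16}{2} = - \frac{3}{2} + \frac{3 \cdot 576 \cdot 16}{2} = - \frac{3}{2} + \frac{1728 \cdot 16}{2} = - \frac{3}{2} + \frac{1}{2} \cdot 27648 = - \frac{3}{2} + 13824 = \frac{27645}{2} \approx 13823.0$)
$\frac{C{\left(98,146 \right)}}{\sqrt{9314 - 490}} + \frac{30130}{q} = \frac{146}{\sqrt{9314 - 490}} + \frac{30130}{\frac{27645}{2}} = \frac{146}{\sqrt{8824}} + 30130 \cdot \frac{2}{27645} = \frac{146}{2 \sqrt{2206}} + \frac{12052}{5529} = 146 \frac{\sqrt{2206}}{4412} + \frac{12052}{5529} = \frac{73 \sqrt{2206}}{2206} + \frac{12052}{5529} = \frac{12052}{5529} + \frac{73 \sqrt{2206}}{2206}$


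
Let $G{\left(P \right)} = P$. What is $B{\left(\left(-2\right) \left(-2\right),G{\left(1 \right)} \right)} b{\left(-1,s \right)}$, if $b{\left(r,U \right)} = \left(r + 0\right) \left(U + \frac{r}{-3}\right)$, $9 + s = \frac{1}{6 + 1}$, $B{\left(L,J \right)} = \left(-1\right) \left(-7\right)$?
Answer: $\frac{179}{3} \approx 59.667$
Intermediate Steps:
$B{\left(L,J \right)} = 7$
$s = - \frac{62}{7}$ ($s = -9 + \frac{1}{6 + 1} = -9 + \frac{1}{7} = - \frac{62}{7} \approx -8.8571$)
$b{\left(r,U \right)} = r \left(U - \frac{r}{3}\right)$ ($b{\left(r,U \right)} = r \left(U + r \left(- \frac{1}{3}\right)\right) = r \left(U - \frac{r}{3}\right)$)
$B{\left(\left(-2\right) \left(-2\right),G{\left(1 \right)} \right)} b{\left(-1,s \right)} = 7 \cdot \frac{1}{3} \left(-1\right) \left(\left(-1\right) \left(-1\right) + 3 \left(- \frac{62}{7}\right)\right) = 7 \cdot \frac{1}{3} \left(-1\right) \left(1 - \frac{186}{7}\right) = 7 \cdot \frac{1}{3} \left(-1\right) \left(- \frac{179}{7}\right) = 7 \cdot \frac{179}{21} = \frac{179}{3}$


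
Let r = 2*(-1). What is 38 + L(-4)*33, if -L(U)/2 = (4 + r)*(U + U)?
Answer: 1094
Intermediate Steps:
r = -2
L(U) = -8*U (L(U) = -2*(4 - 2)*(U + U) = -4*2*U = -8*U)
38 + L(-4)*33 = 38 - 8*(-4)*33 = 38 + 32*33 = 38 + 1056 = 1094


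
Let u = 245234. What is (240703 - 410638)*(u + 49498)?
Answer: -50085282420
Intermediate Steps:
(240703 - 410638)*(u + 49498) = (240703 - 410638)*(245234 + 49498) = -169935*294732 = -50085282420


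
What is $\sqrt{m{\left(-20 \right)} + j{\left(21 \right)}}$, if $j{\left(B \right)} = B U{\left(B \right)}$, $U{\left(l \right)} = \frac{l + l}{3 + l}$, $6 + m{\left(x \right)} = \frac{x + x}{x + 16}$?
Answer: $\frac{\sqrt{163}}{2} \approx 6.3836$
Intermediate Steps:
$m{\left(x \right)} = -6 + \frac{2 x}{16 + x}$ ($m{\left(x \right)} = -6 + \frac{x + x}{x + 16} = -6 + \frac{2 x}{16 + x}$)
$U{\left(l \right)} = \frac{2 l}{3 + l}$
$j{\left(B \right)} = \frac{2 B^{2}}{3 + B}$ ($j{\left(B \right)} = B \frac{2 B}{3 + B} = \frac{2 B^{2}}{3 + B}$)
$\sqrt{m{\left(-20 \right)} + j{\left(21 \right)}} = \sqrt{\frac{4 \left(-24 - -20\right)}{16 - 20} + \frac{2 \cdot 21^{2}}{3 + 21}} = \sqrt{\frac{4 \left(-24 + 20\right)}{-4} + 2 \cdot 441 \cdot \frac{1}{24}} = \sqrt{4 \left(- \frac{1}{4}\right) \left(-4\right) + 2 \cdot 441 \cdot \frac{1}{24}} = \sqrt{4 + \frac{147}{4}} = \sqrt{\frac{163}{4}} = \frac{\sqrt{163}}{2}$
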